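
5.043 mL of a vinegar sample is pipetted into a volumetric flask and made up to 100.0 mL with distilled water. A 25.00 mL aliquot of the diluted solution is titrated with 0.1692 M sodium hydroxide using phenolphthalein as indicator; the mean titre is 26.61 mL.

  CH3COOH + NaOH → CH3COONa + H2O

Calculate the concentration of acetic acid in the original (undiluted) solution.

3.571 M

n(NaOH) = 0.02661 × 0.1692 = 4.502 × 10^-3 mol
n(CH3COOH) in the aliquot = 4.502 × 10^-3 mol (1:1 ratio)
[CH3COOH]_dilute = 4.502 × 10^-3 / 0.02500 = 0.1801 mol/L
Dilution factor = 100.0 / 5.043 = 19.83
[CH3COOH]_stock = 0.1801 × 19.83 = 3.571 mol/L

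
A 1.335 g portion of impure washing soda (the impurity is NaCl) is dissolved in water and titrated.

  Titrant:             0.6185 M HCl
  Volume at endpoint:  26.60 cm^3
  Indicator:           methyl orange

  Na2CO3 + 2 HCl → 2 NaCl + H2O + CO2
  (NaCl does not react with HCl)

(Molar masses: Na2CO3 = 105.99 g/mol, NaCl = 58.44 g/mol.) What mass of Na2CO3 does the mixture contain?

0.8719 g

n(HCl) = 0.02660 × 0.6185 = 0.01645 mol
Let x = n(Na2CO3), y = n(NaCl).
Titrant: 2x = 0.01645;  mass: 105.99x + 58.44y = 1.335
Solving, x = 8.226 × 10^-3 mol, y = 7.925 × 10^-3 mol
mass of Na2CO3 = 8.226 × 10^-3 × 105.99 = 0.8719 g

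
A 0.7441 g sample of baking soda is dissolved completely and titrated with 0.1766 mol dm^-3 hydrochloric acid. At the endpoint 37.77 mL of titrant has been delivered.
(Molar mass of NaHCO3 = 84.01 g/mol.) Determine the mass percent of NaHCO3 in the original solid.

NaHCO3 + HCl → NaCl + H2O + CO2
n(HCl) = 0.03777 L × 0.1766 mol/L = 6.670 × 10^-3 mol
n(NaHCO3) = 6.670 × 10^-3 mol (1:1 ratio)
mass of NaHCO3 = 6.670 × 10^-3 × 84.01 g/mol = 0.5604 g
% NaHCO3 = 0.5604 / 0.7441 × 100 = 75.31 %

75.31 %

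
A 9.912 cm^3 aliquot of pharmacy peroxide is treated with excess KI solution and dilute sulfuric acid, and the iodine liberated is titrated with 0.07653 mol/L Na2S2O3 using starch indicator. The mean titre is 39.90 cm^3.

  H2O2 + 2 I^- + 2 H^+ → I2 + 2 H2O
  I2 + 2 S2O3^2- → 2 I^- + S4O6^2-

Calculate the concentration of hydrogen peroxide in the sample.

n(S2O3^2-) = 0.03990 × 0.07653 = 3.054 × 10^-3 mol
n(I2) = n(S2O3^2-)/2 = 1.527 × 10^-3 mol
n(H2O2) in the aliquot = 1.527 × 10^-3 mol (1:1 ratio)
[H2O2] = 1.527 × 10^-3 / 0.009912 = 0.1540 mol/L

0.1540 mol/L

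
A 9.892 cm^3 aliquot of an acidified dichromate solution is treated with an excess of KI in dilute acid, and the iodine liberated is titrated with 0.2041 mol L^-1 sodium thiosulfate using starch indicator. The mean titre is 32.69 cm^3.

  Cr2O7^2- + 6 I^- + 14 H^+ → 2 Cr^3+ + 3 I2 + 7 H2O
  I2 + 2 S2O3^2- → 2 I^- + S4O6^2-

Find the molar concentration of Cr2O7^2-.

n(S2O3^2-) = 0.03269 × 0.2041 = 6.672 × 10^-3 mol
n(I2) = n(S2O3^2-)/2 = 3.336 × 10^-3 mol
From the 1:3 ratio, n(Cr2O7^2-) in the aliquot = 1/3 × 3.336 × 10^-3 = 1.112 × 10^-3 mol
[Cr2O7^2-] = 1.112 × 10^-3 / 0.009892 = 0.1124 mol/L

0.1124 mol/L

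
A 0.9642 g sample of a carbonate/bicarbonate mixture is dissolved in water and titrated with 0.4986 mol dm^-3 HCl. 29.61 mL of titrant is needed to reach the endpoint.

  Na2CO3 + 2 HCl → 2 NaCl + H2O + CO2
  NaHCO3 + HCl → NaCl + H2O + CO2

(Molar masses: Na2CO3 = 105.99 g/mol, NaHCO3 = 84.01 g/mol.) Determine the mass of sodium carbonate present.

0.4717 g

n(HCl) = 0.02961 × 0.4986 = 0.01476 mol
Let x = n(Na2CO3), y = n(NaHCO3).
Titrant: 2x + 1y = 0.01476;  mass: 105.99x + 84.01y = 0.9642
Solving, x = 4.451 × 10^-3 mol, y = 5.862 × 10^-3 mol
mass of Na2CO3 = 4.451 × 10^-3 × 105.99 = 0.4717 g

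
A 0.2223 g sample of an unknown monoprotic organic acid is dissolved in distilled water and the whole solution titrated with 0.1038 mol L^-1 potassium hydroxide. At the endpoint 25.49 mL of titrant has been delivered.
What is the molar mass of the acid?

n(KOH) = 0.02549 L × 0.1038 mol/L = 2.646 × 10^-3 mol
n(HA) = 2.646 × 10^-3 mol (1:1 ratio)
M = m / n = 0.2223 g / 2.646 × 10^-3 mol = 84.02 g/mol

84.02 g/mol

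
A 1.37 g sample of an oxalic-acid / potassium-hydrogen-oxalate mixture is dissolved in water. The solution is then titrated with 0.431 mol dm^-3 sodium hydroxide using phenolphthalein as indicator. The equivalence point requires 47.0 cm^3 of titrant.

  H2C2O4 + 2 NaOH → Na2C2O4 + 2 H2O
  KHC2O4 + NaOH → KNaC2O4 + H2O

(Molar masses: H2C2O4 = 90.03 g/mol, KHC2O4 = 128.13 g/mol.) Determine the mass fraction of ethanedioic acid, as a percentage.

48.4 %

n(NaOH) = 0.0470 × 0.431 = 0.0203 mol
Let x = n(H2C2O4), y = n(KHC2O4).
Titrant: 2x + 1y = 0.0203;  mass: 90.03x + 128.13y = 1.37
Solving, x = 7.37 × 10^-3 mol, y = 5.51 × 10^-3 mol
mass of H2C2O4 = 7.37 × 10^-3 × 90.03 = 0.664 g
% H2C2O4 = 0.664 / 1.37 × 100 = 48.4 %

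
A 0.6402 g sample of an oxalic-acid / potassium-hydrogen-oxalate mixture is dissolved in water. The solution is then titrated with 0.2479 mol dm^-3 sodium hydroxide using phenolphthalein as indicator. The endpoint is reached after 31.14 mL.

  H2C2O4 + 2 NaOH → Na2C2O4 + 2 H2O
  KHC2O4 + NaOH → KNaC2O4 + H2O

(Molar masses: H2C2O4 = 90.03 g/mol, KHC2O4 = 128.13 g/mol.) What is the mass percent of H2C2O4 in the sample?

29.52 %

n(NaOH) = 0.03114 × 0.2479 = 7.720 × 10^-3 mol
Let x = n(H2C2O4), y = n(KHC2O4).
Titrant: 2x + 1y = 7.720 × 10^-3;  mass: 90.03x + 128.13y = 0.6402
Solving, x = 2.099 × 10^-3 mol, y = 3.522 × 10^-3 mol
mass of H2C2O4 = 2.099 × 10^-3 × 90.03 = 0.1890 g
% H2C2O4 = 0.1890 / 0.6402 × 100 = 29.52 %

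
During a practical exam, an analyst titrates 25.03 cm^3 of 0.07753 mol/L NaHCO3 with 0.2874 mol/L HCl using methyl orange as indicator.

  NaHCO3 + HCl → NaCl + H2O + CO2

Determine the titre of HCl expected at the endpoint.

6.752 mL

n(NaHCO3) = 0.02503 L × 0.07753 mol/L = 1.941 × 10^-3 mol
n(HCl) = 1.941 × 10^-3 mol (1:1 stoichiometry)
V(HCl) = 1.941 × 10^-3 mol / 0.2874 mol/L = 0.006752 L = 6.752 mL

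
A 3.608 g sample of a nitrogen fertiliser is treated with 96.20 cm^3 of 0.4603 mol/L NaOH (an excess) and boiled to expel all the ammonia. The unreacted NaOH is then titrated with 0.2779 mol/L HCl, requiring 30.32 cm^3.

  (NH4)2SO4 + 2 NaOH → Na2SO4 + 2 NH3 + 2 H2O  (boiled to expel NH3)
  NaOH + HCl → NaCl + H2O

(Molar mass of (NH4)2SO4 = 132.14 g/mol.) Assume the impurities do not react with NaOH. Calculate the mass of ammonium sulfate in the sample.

2.369 g

n(NaOH) added = 0.09620 × 0.4603 = 0.04428 mol
n(HCl) used in back-titration = 0.03032 × 0.2779 = 8.426 × 10^-3 mol
n(NaOH) left over = 8.426 × 10^-3 mol (1:1 ratio)
n(NaOH) consumed by analyte = 0.04428 − 8.426 × 10^-3 = 0.03585 mol
From the 1:2 ratio, n((NH4)2SO4) = 1/2 × 0.03585 = 0.01793 mol
mass of (NH4)2SO4 = 0.01793 × 132.14 = 2.369 g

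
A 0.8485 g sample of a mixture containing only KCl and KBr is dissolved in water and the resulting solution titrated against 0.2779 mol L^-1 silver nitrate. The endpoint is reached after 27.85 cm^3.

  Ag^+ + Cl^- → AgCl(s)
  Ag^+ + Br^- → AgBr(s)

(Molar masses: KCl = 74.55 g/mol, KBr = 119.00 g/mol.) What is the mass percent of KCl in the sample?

n(AgNO3) = 0.02785 × 0.2779 = 7.740 × 10^-3 mol
Let x = n(KCl), y = n(KBr).
Titrant: 1x + 1y = 7.740 × 10^-3;  mass: 74.55x + 119.00y = 0.8485
Solving, x = 1.631 × 10^-3 mol, y = 6.108 × 10^-3 mol
mass of KCl = 1.631 × 10^-3 × 74.55 = 0.1216 g
% KCl = 0.1216 / 0.8485 × 100 = 14.33 %

14.33 %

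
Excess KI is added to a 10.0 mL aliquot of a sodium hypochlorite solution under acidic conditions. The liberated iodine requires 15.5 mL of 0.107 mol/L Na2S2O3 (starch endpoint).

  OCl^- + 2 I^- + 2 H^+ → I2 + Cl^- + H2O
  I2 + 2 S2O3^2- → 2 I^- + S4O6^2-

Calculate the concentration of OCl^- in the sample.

n(S2O3^2-) = 0.0155 × 0.107 = 1.66 × 10^-3 mol
n(I2) = n(S2O3^2-)/2 = 8.29 × 10^-4 mol
n(OCl^-) in the aliquot = 8.29 × 10^-4 mol (1:1 ratio)
[OCl^-] = 8.29 × 10^-4 / 0.0100 = 0.0829 mol/L

0.0829 mol/L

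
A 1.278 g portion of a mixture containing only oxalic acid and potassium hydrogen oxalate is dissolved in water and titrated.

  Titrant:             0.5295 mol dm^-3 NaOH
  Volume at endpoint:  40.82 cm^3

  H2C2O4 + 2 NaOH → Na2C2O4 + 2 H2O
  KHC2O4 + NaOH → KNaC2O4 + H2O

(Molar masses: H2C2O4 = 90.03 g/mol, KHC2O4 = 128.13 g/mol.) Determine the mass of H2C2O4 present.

n(NaOH) = 0.04082 × 0.5295 = 0.02161 mol
Let x = n(H2C2O4), y = n(KHC2O4).
Titrant: 2x + 1y = 0.02161;  mass: 90.03x + 128.13y = 1.278
Solving, x = 8.972 × 10^-3 mol, y = 3.670 × 10^-3 mol
mass of H2C2O4 = 8.972 × 10^-3 × 90.03 = 0.8078 g

0.8078 g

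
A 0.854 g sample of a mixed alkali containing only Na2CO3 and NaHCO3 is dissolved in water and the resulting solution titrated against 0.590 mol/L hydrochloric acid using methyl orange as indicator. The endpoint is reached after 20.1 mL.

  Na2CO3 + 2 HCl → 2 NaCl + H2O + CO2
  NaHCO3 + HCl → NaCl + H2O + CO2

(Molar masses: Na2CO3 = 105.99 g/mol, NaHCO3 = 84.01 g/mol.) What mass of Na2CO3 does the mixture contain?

n(HCl) = 0.0201 × 0.590 = 0.0119 mol
Let x = n(Na2CO3), y = n(NaHCO3).
Titrant: 2x + 1y = 0.0119;  mass: 105.99x + 84.01y = 0.854
Solving, x = 2.29 × 10^-3 mol, y = 7.27 × 10^-3 mol
mass of Na2CO3 = 2.29 × 10^-3 × 105.99 = 0.243 g

0.243 g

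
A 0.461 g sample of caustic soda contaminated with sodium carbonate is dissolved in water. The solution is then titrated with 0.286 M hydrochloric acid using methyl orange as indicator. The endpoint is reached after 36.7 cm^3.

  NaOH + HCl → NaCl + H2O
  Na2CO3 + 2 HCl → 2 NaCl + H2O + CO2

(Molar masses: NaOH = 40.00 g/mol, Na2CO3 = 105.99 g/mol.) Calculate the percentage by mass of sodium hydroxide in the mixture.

n(HCl) = 0.0367 × 0.286 = 0.0105 mol
Let x = n(NaOH), y = n(Na2CO3).
Titrant: 1x + 2y = 0.0105;  mass: 40.00x + 105.99y = 0.461
Solving, x = 7.33 × 10^-3 mol, y = 1.58 × 10^-3 mol
mass of NaOH = 7.33 × 10^-3 × 40.00 = 0.293 g
% NaOH = 0.293 / 0.461 × 100 = 63.6 %

63.6 %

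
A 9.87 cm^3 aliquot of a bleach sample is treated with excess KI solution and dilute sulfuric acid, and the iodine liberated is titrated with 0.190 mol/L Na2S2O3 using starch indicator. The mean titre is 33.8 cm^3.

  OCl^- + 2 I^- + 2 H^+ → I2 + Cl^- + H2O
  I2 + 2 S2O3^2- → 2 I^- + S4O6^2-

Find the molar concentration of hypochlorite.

n(S2O3^2-) = 0.0338 × 0.190 = 6.42 × 10^-3 mol
n(I2) = n(S2O3^2-)/2 = 3.21 × 10^-3 mol
n(OCl^-) in the aliquot = 3.21 × 10^-3 mol (1:1 ratio)
[OCl^-] = 3.21 × 10^-3 / 0.00987 = 0.325 mol/L

0.325 mol/L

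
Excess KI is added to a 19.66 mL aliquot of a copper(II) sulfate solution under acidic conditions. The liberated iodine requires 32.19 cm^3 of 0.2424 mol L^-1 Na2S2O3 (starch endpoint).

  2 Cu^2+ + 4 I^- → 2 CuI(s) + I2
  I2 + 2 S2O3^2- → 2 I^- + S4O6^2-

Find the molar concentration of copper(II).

0.3969 mol/L

n(S2O3^2-) = 0.03219 × 0.2424 = 7.803 × 10^-3 mol
n(I2) = n(S2O3^2-)/2 = 3.901 × 10^-3 mol
From the 2:1 ratio, n(Cu2+) in the aliquot = 2/1 × 3.901 × 10^-3 = 7.803 × 10^-3 mol
[Cu2+] = 7.803 × 10^-3 / 0.01966 = 0.3969 mol/L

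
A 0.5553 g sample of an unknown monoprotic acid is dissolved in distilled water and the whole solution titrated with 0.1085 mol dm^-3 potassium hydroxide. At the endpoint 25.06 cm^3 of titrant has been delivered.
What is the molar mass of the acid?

204.2 g/mol

n(KOH) = 0.02506 L × 0.1085 mol/L = 2.719 × 10^-3 mol
n(HA) = 2.719 × 10^-3 mol (1:1 ratio)
M = m / n = 0.5553 g / 2.719 × 10^-3 mol = 204.2 g/mol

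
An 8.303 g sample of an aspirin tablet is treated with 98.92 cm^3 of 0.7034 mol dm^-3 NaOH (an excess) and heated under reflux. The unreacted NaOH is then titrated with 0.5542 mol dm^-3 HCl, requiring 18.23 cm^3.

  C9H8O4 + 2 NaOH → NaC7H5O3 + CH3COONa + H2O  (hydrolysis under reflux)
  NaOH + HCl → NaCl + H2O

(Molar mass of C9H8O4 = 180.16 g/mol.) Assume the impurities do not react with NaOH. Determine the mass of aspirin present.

n(NaOH) added = 0.09892 × 0.7034 = 0.06958 mol
n(HCl) used in back-titration = 0.01823 × 0.5542 = 0.01010 mol
n(NaOH) left over = 0.01010 mol (1:1 ratio)
n(NaOH) consumed by analyte = 0.06958 − 0.01010 = 0.05948 mol
From the 1:2 ratio, n(C9H8O4) = 1/2 × 0.05948 = 0.02974 mol
mass of C9H8O4 = 0.02974 × 180.16 = 5.358 g

5.358 g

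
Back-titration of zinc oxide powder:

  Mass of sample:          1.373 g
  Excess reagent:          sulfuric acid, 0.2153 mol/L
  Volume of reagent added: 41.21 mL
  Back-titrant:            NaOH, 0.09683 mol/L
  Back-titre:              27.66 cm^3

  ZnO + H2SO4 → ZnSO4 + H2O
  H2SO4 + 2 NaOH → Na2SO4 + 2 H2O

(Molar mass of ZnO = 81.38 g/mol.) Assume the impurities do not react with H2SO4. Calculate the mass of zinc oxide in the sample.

n(H2SO4) added = 0.04121 × 0.2153 = 8.873 × 10^-3 mol
n(NaOH) used in back-titration = 0.02766 × 0.09683 = 2.678 × 10^-3 mol
From the 1:2 ratio, n(H2SO4) left over = 1/2 × 2.678 × 10^-3 = 1.339 × 10^-3 mol
n(H2SO4) consumed by analyte = 8.873 × 10^-3 − 1.339 × 10^-3 = 7.533 × 10^-3 mol
n(ZnO) = 7.533 × 10^-3 mol (1:1 ratio)
mass of ZnO = 7.533 × 10^-3 × 81.38 = 0.6131 g

0.6131 g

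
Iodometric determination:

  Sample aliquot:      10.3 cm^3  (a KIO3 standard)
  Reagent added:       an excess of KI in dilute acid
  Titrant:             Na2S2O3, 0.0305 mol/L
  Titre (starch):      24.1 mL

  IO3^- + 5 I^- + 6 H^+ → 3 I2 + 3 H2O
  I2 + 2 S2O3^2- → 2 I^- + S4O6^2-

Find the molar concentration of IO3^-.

n(S2O3^2-) = 0.0241 × 0.0305 = 7.35 × 10^-4 mol
n(I2) = n(S2O3^2-)/2 = 3.68 × 10^-4 mol
From the 1:3 ratio, n(IO3^-) in the aliquot = 1/3 × 3.68 × 10^-4 = 1.23 × 10^-4 mol
[IO3^-] = 1.23 × 10^-4 / 0.0103 = 0.0119 mol/L

0.0119 mol/L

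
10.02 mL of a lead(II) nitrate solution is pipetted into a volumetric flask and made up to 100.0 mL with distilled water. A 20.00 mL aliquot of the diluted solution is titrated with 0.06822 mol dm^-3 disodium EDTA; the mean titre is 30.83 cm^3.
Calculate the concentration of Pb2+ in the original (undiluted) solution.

Pb^2+ + EDTA^4- → [Pb(EDTA)]^2-
n(EDTA) = 0.03083 × 0.06822 = 2.103 × 10^-3 mol
n(Pb2+) in the aliquot = 2.103 × 10^-3 mol (1:1 ratio)
[Pb2+]_dilute = 2.103 × 10^-3 / 0.02000 = 0.1052 mol/L
Dilution factor = 100.0 / 10.02 = 9.980
[Pb2+]_stock = 0.1052 × 9.980 = 1.050 mol/L

1.050 mol/L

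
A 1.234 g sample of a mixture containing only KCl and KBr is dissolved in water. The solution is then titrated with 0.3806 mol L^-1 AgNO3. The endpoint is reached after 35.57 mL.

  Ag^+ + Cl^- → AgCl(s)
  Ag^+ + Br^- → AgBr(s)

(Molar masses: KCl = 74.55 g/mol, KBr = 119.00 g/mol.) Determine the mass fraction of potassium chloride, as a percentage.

51.24 %

n(AgNO3) = 0.03557 × 0.3806 = 0.01354 mol
Let x = n(KCl), y = n(KBr).
Titrant: 1x + 1y = 0.01354;  mass: 74.55x + 119.00y = 1.234
Solving, x = 8.482 × 10^-3 mol, y = 5.056 × 10^-3 mol
mass of KCl = 8.482 × 10^-3 × 74.55 = 0.6323 g
% KCl = 0.6323 / 1.234 × 100 = 51.24 %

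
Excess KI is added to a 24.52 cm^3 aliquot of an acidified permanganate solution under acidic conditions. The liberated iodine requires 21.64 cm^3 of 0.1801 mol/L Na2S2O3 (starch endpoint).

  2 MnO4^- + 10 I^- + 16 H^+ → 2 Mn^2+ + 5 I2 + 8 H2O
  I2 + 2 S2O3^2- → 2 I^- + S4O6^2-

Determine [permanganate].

n(S2O3^2-) = 0.02164 × 0.1801 = 3.897 × 10^-3 mol
n(I2) = n(S2O3^2-)/2 = 1.949 × 10^-3 mol
From the 2:5 ratio, n(MnO4^-) in the aliquot = 2/5 × 1.949 × 10^-3 = 7.795 × 10^-4 mol
[MnO4^-] = 7.795 × 10^-4 / 0.02452 = 0.03179 mol/L

0.03179 mol/L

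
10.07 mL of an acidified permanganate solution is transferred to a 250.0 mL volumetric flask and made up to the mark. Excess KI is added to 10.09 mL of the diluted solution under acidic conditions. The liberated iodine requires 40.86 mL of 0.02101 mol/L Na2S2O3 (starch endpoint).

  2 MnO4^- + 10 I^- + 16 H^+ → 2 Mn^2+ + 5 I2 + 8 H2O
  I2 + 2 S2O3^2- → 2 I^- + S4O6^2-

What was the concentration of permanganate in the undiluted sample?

0.4224 mol/L

n(S2O3^2-) = 0.04086 × 0.02101 = 8.585 × 10^-4 mol
n(I2) = n(S2O3^2-)/2 = 4.292 × 10^-4 mol
From the 2:5 ratio, n(MnO4^-) in the aliquot = 2/5 × 4.292 × 10^-4 = 1.717 × 10^-4 mol
[MnO4^-]_dilute = 1.717 × 10^-4 / 0.01009 = 0.01702 mol/L
[MnO4^-]_original = 0.01702 × 250.0/10.07 = 0.4224 mol/L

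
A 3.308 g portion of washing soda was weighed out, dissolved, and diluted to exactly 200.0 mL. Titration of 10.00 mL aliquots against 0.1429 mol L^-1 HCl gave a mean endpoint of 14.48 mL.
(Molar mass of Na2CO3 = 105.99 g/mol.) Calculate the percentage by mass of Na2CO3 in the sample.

66.30 %

Na2CO3 + 2 HCl → 2 NaCl + H2O + CO2
n(HCl) per titration = 0.01448 × 0.1429 = 2.069 × 10^-3 mol
From the 1:2 ratio, n(Na2CO3) in each aliquot = 1/2 × 2.069 × 10^-3 = 1.035 × 10^-3 mol
n(Na2CO3) in the whole flask = 1.035 × 10^-3 × 200.0/10.00 = 0.02069 mol
mass of Na2CO3 = 0.02069 × 105.99 = 2.193 g
% Na2CO3 = 2.193 / 3.308 × 100 = 66.30 %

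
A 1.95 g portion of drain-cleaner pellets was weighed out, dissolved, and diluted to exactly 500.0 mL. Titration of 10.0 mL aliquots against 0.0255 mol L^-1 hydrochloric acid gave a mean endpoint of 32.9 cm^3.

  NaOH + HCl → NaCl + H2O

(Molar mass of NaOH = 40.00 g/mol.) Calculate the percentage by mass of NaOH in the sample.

86.0 %

n(HCl) per titration = 0.0329 × 0.0255 = 8.39 × 10^-4 mol
n(NaOH) in each aliquot = 8.39 × 10^-4 mol (1:1 ratio)
n(NaOH) in the whole flask = 8.39 × 10^-4 × 500.0/10.0 = 0.0419 mol
mass of NaOH = 0.0419 × 40.00 = 1.68 g
% NaOH = 1.68 / 1.95 × 100 = 86.0 %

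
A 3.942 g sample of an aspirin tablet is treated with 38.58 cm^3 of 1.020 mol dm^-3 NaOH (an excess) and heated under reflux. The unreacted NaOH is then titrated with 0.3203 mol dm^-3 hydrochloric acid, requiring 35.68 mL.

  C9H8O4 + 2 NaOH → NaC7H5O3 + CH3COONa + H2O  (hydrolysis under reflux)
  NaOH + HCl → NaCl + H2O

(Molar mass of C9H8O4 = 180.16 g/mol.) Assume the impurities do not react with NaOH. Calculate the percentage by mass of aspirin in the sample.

n(NaOH) added = 0.03858 × 1.020 = 0.03935 mol
n(HCl) used in back-titration = 0.03568 × 0.3203 = 0.01143 mol
n(NaOH) left over = 0.01143 mol (1:1 ratio)
n(NaOH) consumed by analyte = 0.03935 − 0.01143 = 0.02792 mol
From the 1:2 ratio, n(C9H8O4) = 1/2 × 0.02792 = 0.01396 mol
mass of C9H8O4 = 0.01396 × 180.16 = 2.515 g
% C9H8O4 = 2.515 / 3.942 × 100 = 63.81 %

63.81 %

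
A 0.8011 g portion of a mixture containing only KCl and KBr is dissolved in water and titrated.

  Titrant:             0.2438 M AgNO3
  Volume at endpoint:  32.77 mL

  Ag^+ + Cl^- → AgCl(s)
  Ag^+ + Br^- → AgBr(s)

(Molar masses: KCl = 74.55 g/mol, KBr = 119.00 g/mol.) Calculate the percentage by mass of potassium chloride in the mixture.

n(AgNO3) = 0.03277 × 0.2438 = 7.989 × 10^-3 mol
Let x = n(KCl), y = n(KBr).
Titrant: 1x + 1y = 7.989 × 10^-3;  mass: 74.55x + 119.00y = 0.8011
Solving, x = 3.366 × 10^-3 mol, y = 4.623 × 10^-3 mol
mass of KCl = 3.366 × 10^-3 × 74.55 = 0.2510 g
% KCl = 0.2510 / 0.8011 × 100 = 31.33 %

31.33 %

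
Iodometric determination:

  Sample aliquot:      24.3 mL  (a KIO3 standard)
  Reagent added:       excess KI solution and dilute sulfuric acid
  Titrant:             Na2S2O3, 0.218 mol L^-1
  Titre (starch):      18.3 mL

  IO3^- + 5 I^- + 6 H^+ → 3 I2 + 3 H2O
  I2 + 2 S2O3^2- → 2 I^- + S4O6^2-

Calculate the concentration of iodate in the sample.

n(S2O3^2-) = 0.0183 × 0.218 = 3.99 × 10^-3 mol
n(I2) = n(S2O3^2-)/2 = 1.99 × 10^-3 mol
From the 1:3 ratio, n(IO3^-) in the aliquot = 1/3 × 1.99 × 10^-3 = 6.65 × 10^-4 mol
[IO3^-] = 6.65 × 10^-4 / 0.0243 = 0.0274 mol/L

0.0274 mol/L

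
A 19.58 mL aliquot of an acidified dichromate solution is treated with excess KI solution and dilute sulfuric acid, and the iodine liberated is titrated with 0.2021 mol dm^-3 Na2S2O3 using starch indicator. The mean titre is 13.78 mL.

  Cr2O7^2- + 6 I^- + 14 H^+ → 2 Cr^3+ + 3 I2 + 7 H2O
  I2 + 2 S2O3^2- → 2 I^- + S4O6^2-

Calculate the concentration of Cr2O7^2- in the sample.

n(S2O3^2-) = 0.01378 × 0.2021 = 2.785 × 10^-3 mol
n(I2) = n(S2O3^2-)/2 = 1.392 × 10^-3 mol
From the 1:3 ratio, n(Cr2O7^2-) in the aliquot = 1/3 × 1.392 × 10^-3 = 4.642 × 10^-4 mol
[Cr2O7^2-] = 4.642 × 10^-4 / 0.01958 = 0.02371 mol/L

0.02371 mol/L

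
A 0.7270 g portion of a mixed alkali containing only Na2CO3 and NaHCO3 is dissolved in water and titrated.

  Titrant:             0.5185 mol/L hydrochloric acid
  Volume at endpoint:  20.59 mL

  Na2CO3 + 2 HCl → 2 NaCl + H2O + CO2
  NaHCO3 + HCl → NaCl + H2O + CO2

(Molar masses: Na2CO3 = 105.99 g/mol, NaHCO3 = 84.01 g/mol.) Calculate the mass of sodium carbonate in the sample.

n(HCl) = 0.02059 × 0.5185 = 0.01068 mol
Let x = n(Na2CO3), y = n(NaHCO3).
Titrant: 2x + 1y = 0.01068;  mass: 105.99x + 84.01y = 0.7270
Solving, x = 2.739 × 10^-3 mol, y = 5.198 × 10^-3 mol
mass of Na2CO3 = 2.739 × 10^-3 × 105.99 = 0.2903 g

0.2903 g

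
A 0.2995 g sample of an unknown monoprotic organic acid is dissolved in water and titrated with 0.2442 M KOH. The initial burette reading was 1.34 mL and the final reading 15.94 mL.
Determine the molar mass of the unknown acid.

n(KOH) = 0.01460 L × 0.2442 mol/L = 3.565 × 10^-3 mol
n(HA) = 3.565 × 10^-3 mol (1:1 ratio)
M = m / n = 0.2995 g / 3.565 × 10^-3 mol = 84.00 g/mol

84.00 g/mol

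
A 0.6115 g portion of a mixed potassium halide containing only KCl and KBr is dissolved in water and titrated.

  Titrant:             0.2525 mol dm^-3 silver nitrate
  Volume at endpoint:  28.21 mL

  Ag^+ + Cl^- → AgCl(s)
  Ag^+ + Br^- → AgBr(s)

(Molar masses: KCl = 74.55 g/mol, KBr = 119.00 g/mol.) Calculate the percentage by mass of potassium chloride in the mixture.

n(AgNO3) = 0.02821 × 0.2525 = 7.123 × 10^-3 mol
Let x = n(KCl), y = n(KBr).
Titrant: 1x + 1y = 7.123 × 10^-3;  mass: 74.55x + 119.00y = 0.6115
Solving, x = 5.312 × 10^-3 mol, y = 1.811 × 10^-3 mol
mass of KCl = 5.312 × 10^-3 × 74.55 = 0.3960 g
% KCl = 0.3960 / 0.6115 × 100 = 64.77 %

64.77 %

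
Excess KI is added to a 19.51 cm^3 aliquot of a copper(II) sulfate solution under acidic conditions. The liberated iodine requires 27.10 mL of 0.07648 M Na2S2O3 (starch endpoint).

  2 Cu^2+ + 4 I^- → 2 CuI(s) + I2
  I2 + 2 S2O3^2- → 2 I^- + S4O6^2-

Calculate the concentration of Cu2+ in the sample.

0.1062 M

n(S2O3^2-) = 0.02710 × 0.07648 = 2.073 × 10^-3 mol
n(I2) = n(S2O3^2-)/2 = 1.036 × 10^-3 mol
From the 2:1 ratio, n(Cu2+) in the aliquot = 2/1 × 1.036 × 10^-3 = 2.073 × 10^-3 mol
[Cu2+] = 2.073 × 10^-3 / 0.01951 = 0.1062 mol/L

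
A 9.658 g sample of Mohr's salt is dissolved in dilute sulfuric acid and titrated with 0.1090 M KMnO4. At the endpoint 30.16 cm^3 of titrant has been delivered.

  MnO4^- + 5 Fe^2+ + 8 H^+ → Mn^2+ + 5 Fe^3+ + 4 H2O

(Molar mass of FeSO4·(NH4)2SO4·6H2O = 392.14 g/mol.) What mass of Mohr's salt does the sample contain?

n(KMnO4) = 0.03016 L × 0.1090 mol/L = 3.287 × 10^-3 mol
From the 5:1 ratio, n(FeSO4·(NH4)2SO4·6H2O) = 5/1 × 3.287 × 10^-3 = 0.01644 mol
mass of FeSO4·(NH4)2SO4·6H2O = 0.01644 × 392.14 g/mol = 6.446 g

6.446 g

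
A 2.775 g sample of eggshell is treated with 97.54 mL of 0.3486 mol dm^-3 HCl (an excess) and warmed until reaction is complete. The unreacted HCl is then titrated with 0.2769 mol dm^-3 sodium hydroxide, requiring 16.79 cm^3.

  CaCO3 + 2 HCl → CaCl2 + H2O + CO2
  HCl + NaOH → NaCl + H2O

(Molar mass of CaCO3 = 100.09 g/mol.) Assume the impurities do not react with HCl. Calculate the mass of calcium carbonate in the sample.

1.469 g

n(HCl) added = 0.09754 × 0.3486 = 0.03400 mol
n(NaOH) used in back-titration = 0.01679 × 0.2769 = 4.649 × 10^-3 mol
n(HCl) left over = 4.649 × 10^-3 mol (1:1 ratio)
n(HCl) consumed by analyte = 0.03400 − 4.649 × 10^-3 = 0.02935 mol
From the 1:2 ratio, n(CaCO3) = 1/2 × 0.02935 = 0.01468 mol
mass of CaCO3 = 0.01468 × 100.09 = 1.469 g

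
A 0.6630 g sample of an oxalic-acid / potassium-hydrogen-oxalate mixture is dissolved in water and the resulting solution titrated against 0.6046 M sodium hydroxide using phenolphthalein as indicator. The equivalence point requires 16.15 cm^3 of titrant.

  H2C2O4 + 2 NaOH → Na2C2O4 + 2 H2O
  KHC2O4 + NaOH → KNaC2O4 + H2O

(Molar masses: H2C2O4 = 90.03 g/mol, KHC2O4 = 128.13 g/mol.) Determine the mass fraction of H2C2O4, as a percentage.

48.04 %

n(NaOH) = 0.01615 × 0.6046 = 9.764 × 10^-3 mol
Let x = n(H2C2O4), y = n(KHC2O4).
Titrant: 2x + 1y = 9.764 × 10^-3;  mass: 90.03x + 128.13y = 0.6630
Solving, x = 3.538 × 10^-3 mol, y = 2.689 × 10^-3 mol
mass of H2C2O4 = 3.538 × 10^-3 × 90.03 = 0.3185 g
% H2C2O4 = 0.3185 / 0.6630 × 100 = 48.04 %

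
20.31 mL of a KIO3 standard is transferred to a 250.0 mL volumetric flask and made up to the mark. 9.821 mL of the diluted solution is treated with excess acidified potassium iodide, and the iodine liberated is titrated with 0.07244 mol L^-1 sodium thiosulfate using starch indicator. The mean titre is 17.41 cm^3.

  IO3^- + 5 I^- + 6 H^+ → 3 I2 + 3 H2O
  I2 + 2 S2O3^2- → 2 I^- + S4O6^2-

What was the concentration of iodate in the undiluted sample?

n(S2O3^2-) = 0.01741 × 0.07244 = 1.261 × 10^-3 mol
n(I2) = n(S2O3^2-)/2 = 6.306 × 10^-4 mol
From the 1:3 ratio, n(IO3^-) in the aliquot = 1/3 × 6.306 × 10^-4 = 2.102 × 10^-4 mol
[IO3^-]_dilute = 2.102 × 10^-4 / 0.009821 = 0.02140 mol/L
[IO3^-]_original = 0.02140 × 250.0/20.31 = 0.2635 mol/L

0.2635 mol/L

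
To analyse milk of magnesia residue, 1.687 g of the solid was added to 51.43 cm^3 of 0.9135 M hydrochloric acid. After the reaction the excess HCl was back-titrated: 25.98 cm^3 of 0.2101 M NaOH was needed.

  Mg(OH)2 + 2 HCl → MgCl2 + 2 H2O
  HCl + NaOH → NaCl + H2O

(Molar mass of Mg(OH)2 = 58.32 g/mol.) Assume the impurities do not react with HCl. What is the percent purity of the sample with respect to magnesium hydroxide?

71.77 %

n(HCl) added = 0.05143 × 0.9135 = 0.04698 mol
n(NaOH) used in back-titration = 0.02598 × 0.2101 = 5.458 × 10^-3 mol
n(HCl) left over = 5.458 × 10^-3 mol (1:1 ratio)
n(HCl) consumed by analyte = 0.04698 − 5.458 × 10^-3 = 0.04152 mol
From the 1:2 ratio, n(Mg(OH)2) = 1/2 × 0.04152 = 0.02076 mol
mass of Mg(OH)2 = 0.02076 × 58.32 = 1.211 g
% Mg(OH)2 = 1.211 / 1.687 × 100 = 71.77 %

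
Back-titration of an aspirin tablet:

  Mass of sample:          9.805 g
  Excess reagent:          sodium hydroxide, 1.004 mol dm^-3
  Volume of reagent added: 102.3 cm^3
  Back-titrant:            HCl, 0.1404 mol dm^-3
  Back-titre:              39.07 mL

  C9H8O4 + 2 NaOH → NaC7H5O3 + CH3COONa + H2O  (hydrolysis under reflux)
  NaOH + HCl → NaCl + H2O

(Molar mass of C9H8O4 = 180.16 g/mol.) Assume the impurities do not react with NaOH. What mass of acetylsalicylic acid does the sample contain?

n(NaOH) added = 0.1023 × 1.004 = 0.1027 mol
n(HCl) used in back-titration = 0.03907 × 0.1404 = 5.485 × 10^-3 mol
n(NaOH) left over = 5.485 × 10^-3 mol (1:1 ratio)
n(NaOH) consumed by analyte = 0.1027 − 5.485 × 10^-3 = 0.09722 mol
From the 1:2 ratio, n(C9H8O4) = 1/2 × 0.09722 = 0.04861 mol
mass of C9H8O4 = 0.04861 × 180.16 = 8.758 g

8.758 g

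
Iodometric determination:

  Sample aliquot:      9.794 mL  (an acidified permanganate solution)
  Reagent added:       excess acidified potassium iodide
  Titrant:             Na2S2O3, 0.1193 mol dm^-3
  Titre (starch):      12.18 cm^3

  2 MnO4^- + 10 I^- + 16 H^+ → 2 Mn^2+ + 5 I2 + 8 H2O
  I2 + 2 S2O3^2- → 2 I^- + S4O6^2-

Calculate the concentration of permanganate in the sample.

n(S2O3^2-) = 0.01218 × 0.1193 = 1.453 × 10^-3 mol
n(I2) = n(S2O3^2-)/2 = 7.265 × 10^-4 mol
From the 2:5 ratio, n(MnO4^-) in the aliquot = 2/5 × 7.265 × 10^-4 = 2.906 × 10^-4 mol
[MnO4^-] = 2.906 × 10^-4 / 0.009794 = 0.02967 mol/L

0.02967 mol/L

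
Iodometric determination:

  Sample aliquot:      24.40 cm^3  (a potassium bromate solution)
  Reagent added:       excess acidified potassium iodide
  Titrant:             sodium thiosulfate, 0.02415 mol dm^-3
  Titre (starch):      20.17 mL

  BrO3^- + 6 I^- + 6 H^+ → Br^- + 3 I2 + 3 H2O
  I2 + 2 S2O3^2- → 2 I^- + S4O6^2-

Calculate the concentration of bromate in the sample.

0.003327 mol/L

n(S2O3^2-) = 0.02017 × 0.02415 = 4.871 × 10^-4 mol
n(I2) = n(S2O3^2-)/2 = 2.436 × 10^-4 mol
From the 1:3 ratio, n(BrO3^-) in the aliquot = 1/3 × 2.436 × 10^-4 = 8.118 × 10^-5 mol
[BrO3^-] = 8.118 × 10^-5 / 0.02440 = 0.003327 mol/L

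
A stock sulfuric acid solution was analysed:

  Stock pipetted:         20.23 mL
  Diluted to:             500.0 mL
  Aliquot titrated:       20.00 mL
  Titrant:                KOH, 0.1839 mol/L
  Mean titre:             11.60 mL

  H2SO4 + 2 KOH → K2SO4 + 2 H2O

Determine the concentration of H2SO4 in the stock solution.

n(KOH) = 0.01160 × 0.1839 = 2.133 × 10^-3 mol
From the 1:2 ratio, n(H2SO4) in the aliquot = 1/2 × 2.133 × 10^-3 = 1.067 × 10^-3 mol
[H2SO4]_dilute = 1.067 × 10^-3 / 0.02000 = 0.05333 mol/L
Dilution factor = 500.0 / 20.23 = 24.72
[H2SO4]_stock = 0.05333 × 24.72 = 1.318 mol/L

1.318 mol/L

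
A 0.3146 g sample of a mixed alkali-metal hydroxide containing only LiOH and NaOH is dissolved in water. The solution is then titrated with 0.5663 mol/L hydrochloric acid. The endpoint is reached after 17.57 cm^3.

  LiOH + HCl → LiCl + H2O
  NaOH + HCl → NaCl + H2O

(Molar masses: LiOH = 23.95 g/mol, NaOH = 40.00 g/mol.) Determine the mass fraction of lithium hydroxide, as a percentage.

39.56 %

n(HCl) = 0.01757 × 0.5663 = 9.950 × 10^-3 mol
Let x = n(LiOH), y = n(NaOH).
Titrant: 1x + 1y = 9.950 × 10^-3;  mass: 23.95x + 40.00y = 0.3146
Solving, x = 5.196 × 10^-3 mol, y = 4.754 × 10^-3 mol
mass of LiOH = 5.196 × 10^-3 × 23.95 = 0.1244 g
% LiOH = 0.1244 / 0.3146 × 100 = 39.56 %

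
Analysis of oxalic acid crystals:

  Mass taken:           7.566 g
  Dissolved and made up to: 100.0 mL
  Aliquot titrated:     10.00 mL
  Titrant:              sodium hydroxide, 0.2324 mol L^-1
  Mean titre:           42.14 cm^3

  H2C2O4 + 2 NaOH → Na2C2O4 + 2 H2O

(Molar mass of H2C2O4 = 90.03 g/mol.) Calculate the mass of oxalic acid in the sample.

n(NaOH) per titration = 0.04214 × 0.2324 = 9.793 × 10^-3 mol
From the 1:2 ratio, n(H2C2O4) in each aliquot = 1/2 × 9.793 × 10^-3 = 4.897 × 10^-3 mol
n(H2C2O4) in the whole flask = 4.897 × 10^-3 × 100.0/10.00 = 0.04897 mol
mass of H2C2O4 = 0.04897 × 90.03 = 4.408 g

4.408 g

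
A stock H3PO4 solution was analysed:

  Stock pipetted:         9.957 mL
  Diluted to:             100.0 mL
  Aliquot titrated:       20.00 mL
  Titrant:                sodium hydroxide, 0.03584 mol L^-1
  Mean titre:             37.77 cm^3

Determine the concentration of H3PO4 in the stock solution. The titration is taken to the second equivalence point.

H3PO4 + 2 NaOH → Na2HPO4 + 2 H2O
n(NaOH) = 0.03777 × 0.03584 = 1.354 × 10^-3 mol
From the 1:2 ratio, n(H3PO4) in the aliquot = 1/2 × 1.354 × 10^-3 = 6.768 × 10^-4 mol
[H3PO4]_dilute = 6.768 × 10^-4 / 0.02000 = 0.03384 mol/L
Dilution factor = 100.0 / 9.957 = 10.04
[H3PO4]_stock = 0.03384 × 10.04 = 0.3399 mol/L

0.3399 mol/L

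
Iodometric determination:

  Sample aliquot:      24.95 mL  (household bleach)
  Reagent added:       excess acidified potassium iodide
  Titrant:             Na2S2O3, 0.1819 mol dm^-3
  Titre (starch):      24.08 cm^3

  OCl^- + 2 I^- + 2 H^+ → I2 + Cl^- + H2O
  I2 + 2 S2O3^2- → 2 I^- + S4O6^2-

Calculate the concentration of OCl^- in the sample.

n(S2O3^2-) = 0.02408 × 0.1819 = 4.380 × 10^-3 mol
n(I2) = n(S2O3^2-)/2 = 2.190 × 10^-3 mol
n(OCl^-) in the aliquot = 2.190 × 10^-3 mol (1:1 ratio)
[OCl^-] = 2.190 × 10^-3 / 0.02495 = 0.08778 mol/L

0.08778 mol/L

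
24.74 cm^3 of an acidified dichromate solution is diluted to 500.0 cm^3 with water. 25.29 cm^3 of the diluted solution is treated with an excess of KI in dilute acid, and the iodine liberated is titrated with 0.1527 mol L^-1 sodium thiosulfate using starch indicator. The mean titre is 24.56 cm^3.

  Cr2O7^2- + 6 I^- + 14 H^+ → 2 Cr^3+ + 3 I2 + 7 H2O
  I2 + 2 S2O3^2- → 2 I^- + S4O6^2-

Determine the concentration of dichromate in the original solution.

0.4995 mol/L

n(S2O3^2-) = 0.02456 × 0.1527 = 3.750 × 10^-3 mol
n(I2) = n(S2O3^2-)/2 = 1.875 × 10^-3 mol
From the 1:3 ratio, n(Cr2O7^2-) in the aliquot = 1/3 × 1.875 × 10^-3 = 6.251 × 10^-4 mol
[Cr2O7^2-]_dilute = 6.251 × 10^-4 / 0.02529 = 0.02472 mol/L
[Cr2O7^2-]_original = 0.02472 × 500.0/24.74 = 0.4995 mol/L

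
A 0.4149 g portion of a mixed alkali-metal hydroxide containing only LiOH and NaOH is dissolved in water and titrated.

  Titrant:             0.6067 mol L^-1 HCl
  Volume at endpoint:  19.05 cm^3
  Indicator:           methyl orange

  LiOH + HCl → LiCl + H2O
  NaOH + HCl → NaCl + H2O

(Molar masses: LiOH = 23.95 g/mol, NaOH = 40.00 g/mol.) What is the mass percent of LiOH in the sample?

17.05 %

n(HCl) = 0.01905 × 0.6067 = 0.01156 mol
Let x = n(LiOH), y = n(NaOH).
Titrant: 1x + 1y = 0.01156;  mass: 23.95x + 40.00y = 0.4149
Solving, x = 2.954 × 10^-3 mol, y = 8.604 × 10^-3 mol
mass of LiOH = 2.954 × 10^-3 × 23.95 = 0.07074 g
% LiOH = 0.07074 / 0.4149 × 100 = 17.05 %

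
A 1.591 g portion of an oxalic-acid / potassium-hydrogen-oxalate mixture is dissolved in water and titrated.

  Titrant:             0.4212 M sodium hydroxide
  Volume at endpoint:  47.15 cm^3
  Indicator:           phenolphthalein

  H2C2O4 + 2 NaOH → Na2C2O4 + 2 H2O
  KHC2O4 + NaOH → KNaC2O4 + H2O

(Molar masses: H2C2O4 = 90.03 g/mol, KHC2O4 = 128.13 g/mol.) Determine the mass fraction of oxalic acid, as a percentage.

n(NaOH) = 0.04715 × 0.4212 = 0.01986 mol
Let x = n(H2C2O4), y = n(KHC2O4).
Titrant: 2x + 1y = 0.01986;  mass: 90.03x + 128.13y = 1.591
Solving, x = 5.737 × 10^-3 mol, y = 8.386 × 10^-3 mol
mass of H2C2O4 = 5.737 × 10^-3 × 90.03 = 0.5165 g
% H2C2O4 = 0.5165 / 1.591 × 100 = 32.46 %

32.46 %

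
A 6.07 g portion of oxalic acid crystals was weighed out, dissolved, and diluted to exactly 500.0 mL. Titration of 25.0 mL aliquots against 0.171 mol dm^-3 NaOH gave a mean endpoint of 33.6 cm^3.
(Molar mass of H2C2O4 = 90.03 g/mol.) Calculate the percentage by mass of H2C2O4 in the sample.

H2C2O4 + 2 NaOH → Na2C2O4 + 2 H2O
n(NaOH) per titration = 0.0336 × 0.171 = 5.75 × 10^-3 mol
From the 1:2 ratio, n(H2C2O4) in each aliquot = 1/2 × 5.75 × 10^-3 = 2.87 × 10^-3 mol
n(H2C2O4) in the whole flask = 2.87 × 10^-3 × 500.0/25.0 = 0.0575 mol
mass of H2C2O4 = 0.0575 × 90.03 = 5.17 g
% H2C2O4 = 5.17 / 6.07 × 100 = 85.2 %

85.2 %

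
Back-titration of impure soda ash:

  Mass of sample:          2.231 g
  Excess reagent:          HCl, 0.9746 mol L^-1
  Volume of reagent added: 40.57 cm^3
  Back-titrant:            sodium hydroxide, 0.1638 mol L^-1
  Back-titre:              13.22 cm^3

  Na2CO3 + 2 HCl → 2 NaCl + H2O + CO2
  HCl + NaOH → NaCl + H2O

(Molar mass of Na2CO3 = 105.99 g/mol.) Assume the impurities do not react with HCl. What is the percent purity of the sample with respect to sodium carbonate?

88.78 %

n(HCl) added = 0.04057 × 0.9746 = 0.03954 mol
n(NaOH) used in back-titration = 0.01322 × 0.1638 = 2.165 × 10^-3 mol
n(HCl) left over = 2.165 × 10^-3 mol (1:1 ratio)
n(HCl) consumed by analyte = 0.03954 − 2.165 × 10^-3 = 0.03737 mol
From the 1:2 ratio, n(Na2CO3) = 1/2 × 0.03737 = 0.01869 mol
mass of Na2CO3 = 0.01869 × 105.99 = 1.981 g
% Na2CO3 = 1.981 / 2.231 × 100 = 88.78 %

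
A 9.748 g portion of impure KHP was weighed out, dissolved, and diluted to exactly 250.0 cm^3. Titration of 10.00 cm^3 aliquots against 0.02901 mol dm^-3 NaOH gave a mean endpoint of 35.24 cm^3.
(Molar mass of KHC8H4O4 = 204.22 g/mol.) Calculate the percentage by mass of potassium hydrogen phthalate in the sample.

53.54 %

KHC8H4O4 + NaOH → KNaC8H4O4 + H2O
n(NaOH) per titration = 0.03524 × 0.02901 = 1.022 × 10^-3 mol
n(KHC8H4O4) in each aliquot = 1.022 × 10^-3 mol (1:1 ratio)
n(KHC8H4O4) in the whole flask = 1.022 × 10^-3 × 250.0/10.00 = 0.02556 mol
mass of KHC8H4O4 = 0.02556 × 204.22 = 5.219 g
% KHC8H4O4 = 5.219 / 9.748 × 100 = 53.54 %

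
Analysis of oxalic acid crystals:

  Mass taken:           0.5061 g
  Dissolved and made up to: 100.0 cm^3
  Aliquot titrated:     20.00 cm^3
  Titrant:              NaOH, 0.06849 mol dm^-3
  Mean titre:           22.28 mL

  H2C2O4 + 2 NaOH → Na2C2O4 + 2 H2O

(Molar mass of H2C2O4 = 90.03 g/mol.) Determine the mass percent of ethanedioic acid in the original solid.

n(NaOH) per titration = 0.02228 × 0.06849 = 1.526 × 10^-3 mol
From the 1:2 ratio, n(H2C2O4) in each aliquot = 1/2 × 1.526 × 10^-3 = 7.630 × 10^-4 mol
n(H2C2O4) in the whole flask = 7.630 × 10^-4 × 100.0/20.00 = 3.815 × 10^-3 mol
mass of H2C2O4 = 3.815 × 10^-3 × 90.03 = 0.3435 g
% H2C2O4 = 0.3435 / 0.5061 × 100 = 67.86 %

67.86 %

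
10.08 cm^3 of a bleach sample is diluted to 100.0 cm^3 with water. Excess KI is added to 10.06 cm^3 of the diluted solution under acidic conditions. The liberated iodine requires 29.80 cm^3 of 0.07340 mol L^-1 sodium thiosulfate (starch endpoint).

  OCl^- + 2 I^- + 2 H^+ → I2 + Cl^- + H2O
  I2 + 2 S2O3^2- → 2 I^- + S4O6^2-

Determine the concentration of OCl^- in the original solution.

n(S2O3^2-) = 0.02980 × 0.07340 = 2.187 × 10^-3 mol
n(I2) = n(S2O3^2-)/2 = 1.094 × 10^-3 mol
n(OCl^-) in the aliquot = 1.094 × 10^-3 mol (1:1 ratio)
[OCl^-]_dilute = 1.094 × 10^-3 / 0.01006 = 0.1087 mol/L
[OCl^-]_original = 0.1087 × 100.0/10.08 = 1.079 mol/L

1.079 mol/L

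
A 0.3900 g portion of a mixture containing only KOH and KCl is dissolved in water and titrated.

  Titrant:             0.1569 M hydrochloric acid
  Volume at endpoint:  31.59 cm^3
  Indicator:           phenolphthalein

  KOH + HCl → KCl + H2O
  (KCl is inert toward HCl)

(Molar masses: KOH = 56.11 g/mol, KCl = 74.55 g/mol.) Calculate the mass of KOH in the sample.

0.2781 g

n(HCl) = 0.03159 × 0.1569 = 4.956 × 10^-3 mol
Let x = n(KOH), y = n(KCl).
Titrant: 1x = 4.956 × 10^-3;  mass: 56.11x + 74.55y = 0.3900
Solving, x = 4.956 × 10^-3 mol, y = 1.501 × 10^-3 mol
mass of KOH = 4.956 × 10^-3 × 56.11 = 0.2781 g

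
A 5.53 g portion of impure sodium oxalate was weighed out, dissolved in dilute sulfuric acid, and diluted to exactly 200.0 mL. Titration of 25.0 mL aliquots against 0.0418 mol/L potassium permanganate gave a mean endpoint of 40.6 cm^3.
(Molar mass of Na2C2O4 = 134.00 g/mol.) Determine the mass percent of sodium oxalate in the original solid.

2 MnO4^- + 5 C2O4^2- + 16 H^+ → 2 Mn^2+ + 10 CO2 + 8 H2O
n(KMnO4) per titration = 0.0406 × 0.0418 = 1.70 × 10^-3 mol
From the 5:2 ratio, n(Na2C2O4) in each aliquot = 5/2 × 1.70 × 10^-3 = 4.24 × 10^-3 mol
n(Na2C2O4) in the whole flask = 4.24 × 10^-3 × 200.0/25.0 = 0.0339 mol
mass of Na2C2O4 = 0.0339 × 134.00 = 4.55 g
% Na2C2O4 = 4.55 / 5.53 × 100 = 82.2 %

82.2 %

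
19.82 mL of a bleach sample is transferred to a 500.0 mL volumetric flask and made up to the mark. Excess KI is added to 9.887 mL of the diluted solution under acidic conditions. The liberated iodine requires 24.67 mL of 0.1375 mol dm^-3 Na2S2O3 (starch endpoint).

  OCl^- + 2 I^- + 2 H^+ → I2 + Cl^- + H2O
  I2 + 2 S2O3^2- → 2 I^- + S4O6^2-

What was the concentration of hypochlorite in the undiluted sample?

n(S2O3^2-) = 0.02467 × 0.1375 = 3.392 × 10^-3 mol
n(I2) = n(S2O3^2-)/2 = 1.696 × 10^-3 mol
n(OCl^-) in the aliquot = 1.696 × 10^-3 mol (1:1 ratio)
[OCl^-]_dilute = 1.696 × 10^-3 / 0.009887 = 0.1715 mol/L
[OCl^-]_original = 0.1715 × 500.0/19.82 = 4.328 mol/L

4.328 mol/L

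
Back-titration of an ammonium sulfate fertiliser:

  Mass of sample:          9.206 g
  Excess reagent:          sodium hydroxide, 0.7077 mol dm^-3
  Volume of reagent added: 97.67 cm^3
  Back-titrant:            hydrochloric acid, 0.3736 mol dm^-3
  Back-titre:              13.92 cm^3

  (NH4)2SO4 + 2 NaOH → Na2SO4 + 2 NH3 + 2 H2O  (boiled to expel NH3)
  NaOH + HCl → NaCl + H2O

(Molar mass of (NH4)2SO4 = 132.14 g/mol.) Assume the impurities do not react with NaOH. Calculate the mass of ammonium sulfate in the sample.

4.223 g

n(NaOH) added = 0.09767 × 0.7077 = 0.06912 mol
n(HCl) used in back-titration = 0.01392 × 0.3736 = 5.201 × 10^-3 mol
n(NaOH) left over = 5.201 × 10^-3 mol (1:1 ratio)
n(NaOH) consumed by analyte = 0.06912 − 5.201 × 10^-3 = 0.06392 mol
From the 1:2 ratio, n((NH4)2SO4) = 1/2 × 0.06392 = 0.03196 mol
mass of (NH4)2SO4 = 0.03196 × 132.14 = 4.223 g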